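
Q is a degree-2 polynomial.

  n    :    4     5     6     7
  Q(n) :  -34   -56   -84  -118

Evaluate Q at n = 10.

First differences: -22, -28, -34. Second differences: -6, -6.
Level-2 differences are constant, so Q has degree 2.
Fitting a degree-2 polynomial gives Q(n) = -3n² + 5n - 6.
Then Q(10) = -256.

-256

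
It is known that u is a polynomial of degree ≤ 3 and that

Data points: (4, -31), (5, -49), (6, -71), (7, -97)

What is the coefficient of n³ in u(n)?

0

First differences: -18, -22, -26. Second differences: -4, -4.
Level-2 differences are constant, so u has degree 2.
Fitting a degree-2 polynomial gives u(n) = -2n² + 1.
The coefficient of n³ is 0.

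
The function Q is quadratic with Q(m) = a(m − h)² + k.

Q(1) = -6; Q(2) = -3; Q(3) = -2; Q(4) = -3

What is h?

3

First differences 3, 1, -1; second difference -2 = 2a, so a = -1.
Expanding, the m-coefficient is −2ah = 2h; matching it to the data gives h = 3, and then k = -2.
So Q(m) = -1(m − 3)² − 2.
Hence h = 3.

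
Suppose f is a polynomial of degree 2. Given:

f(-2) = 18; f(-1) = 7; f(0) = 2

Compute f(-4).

58

Write f(x) = ax² + bx + c; the 3 given values yield a linear system in the 3 coefficients.
Solving, f(x) = 3x² - 2x + 2.
Then f(-4) = 58.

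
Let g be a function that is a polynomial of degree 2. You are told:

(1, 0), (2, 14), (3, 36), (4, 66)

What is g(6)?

150

First differences: 14, 22, 30. Second differences: 8, 8.
Level-2 differences are constant, so g has degree 2.
Fitting a degree-2 polynomial gives g(t) = 4t² + 2t - 6.
Then g(6) = 150.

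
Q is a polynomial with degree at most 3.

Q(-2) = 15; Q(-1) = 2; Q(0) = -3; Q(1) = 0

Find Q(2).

11

First differences: -13, -5, 3. Second differences: 8, 8.
Level-2 differences are constant, so Q has degree 2.
Extending the table by one column gives the next first difference 11, so Q(2) = 0 + 11 = 11.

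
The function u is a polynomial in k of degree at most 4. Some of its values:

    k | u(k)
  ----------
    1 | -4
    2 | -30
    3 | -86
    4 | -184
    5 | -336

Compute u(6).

Write u(k) = ak^4 + bk³ + ck² + dk + e; the 5 given values yield a linear system in the 5 coefficients.
Solving, the leading coefficient vanishes, and u(k) = -2k³ - 3k² - 3k + 4.
Then u(6) = -554.

-554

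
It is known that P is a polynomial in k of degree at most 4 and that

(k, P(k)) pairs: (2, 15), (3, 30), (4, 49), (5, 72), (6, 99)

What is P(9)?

204

First differences: 15, 19, 23, 27. Second differences: 4, 4, 4.
Level-2 differences are constant, so P has degree 2.
Fitting a degree-2 polynomial gives P(k) = 2k² + 5k - 3.
Then P(9) = 204.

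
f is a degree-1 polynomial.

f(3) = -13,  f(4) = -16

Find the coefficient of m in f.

Write f(m) = am + b; the 2 given values yield a linear system in the 2 coefficients.
Solving, f(m) = -3m - 4.
The coefficient of m is -3.

-3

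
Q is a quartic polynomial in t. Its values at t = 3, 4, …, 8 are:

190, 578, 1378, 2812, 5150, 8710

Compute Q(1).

First differences: 388, 800, 1434, 2338, 3560. Second differences: 412, 634, 904, 1222. Third differences: 222, 270, 318. Fourth differences: 48, 48.
Level-4 differences are constant, so Q has degree 4.
Fitting a degree-4 polynomial gives Q(t) = 2t^4 + t³ + t - 2.
Then Q(1) = 2.

2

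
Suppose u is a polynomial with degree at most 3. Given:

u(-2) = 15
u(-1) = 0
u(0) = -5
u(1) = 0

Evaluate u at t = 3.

First differences: -15, -5, 5. Second differences: 10, 10.
Level-2 differences are constant, so u has degree 2.
Fitting a degree-2 polynomial gives u(t) = 5t² - 5.
Then u(3) = 40.

40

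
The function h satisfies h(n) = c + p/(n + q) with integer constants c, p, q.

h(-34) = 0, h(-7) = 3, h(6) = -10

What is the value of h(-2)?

(h(n) − c)(n + q) = p for each data point; the three points give a linear system in c and q, then p follows.
Solving: c = -1, q = -2, p = -36, so h(n) = -1 − 36/(n − 2).
Then h(-2) = -1 − 36/(-4) = 8.

8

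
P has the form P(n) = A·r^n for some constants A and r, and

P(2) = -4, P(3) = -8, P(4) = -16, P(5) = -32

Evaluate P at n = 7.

-128

Consecutive ratio: -8/(-4) = 2, and -16/(-8) = 2, so r = 2.
Then A·2^2 = -4 gives A = -1, and P(n) = -1·2^n.
P(7) = -1·2^7 = -128.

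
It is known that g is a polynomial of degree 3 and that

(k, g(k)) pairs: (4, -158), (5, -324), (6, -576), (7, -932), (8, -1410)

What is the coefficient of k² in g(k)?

2

First differences: -166, -252, -356, -478. Second differences: -86, -104, -122. Third differences: -18, -18.
Level-3 differences are constant, so g has degree 3.
Fitting a degree-3 polynomial gives g(k) = -3k³ + 2k² - k + 6.
The coefficient of k² is 2.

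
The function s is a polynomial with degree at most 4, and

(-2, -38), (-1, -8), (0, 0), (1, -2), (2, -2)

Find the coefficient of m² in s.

First differences: 30, 8, -2, 0. Second differences: -22, -10, 2. Third differences: 12, 12.
Level-3 differences are constant, so s has degree 3.
Fitting a degree-3 polynomial gives s(m) = 2m³ - 5m² + m.
The coefficient of m² is -5.

-5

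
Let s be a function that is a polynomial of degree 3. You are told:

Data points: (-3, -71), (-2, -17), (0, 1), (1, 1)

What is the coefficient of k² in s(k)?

0

Write s(k) = ak³ + bk² + ck + d; the 4 given values yield a linear system in the 4 coefficients.
Solving, s(k) = 3k³ - 3k + 1.
The coefficient of k² is 0.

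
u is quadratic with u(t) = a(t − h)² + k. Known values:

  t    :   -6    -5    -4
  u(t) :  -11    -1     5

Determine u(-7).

First differences 10, 6; second difference -4 = 2a, so a = -2.
Expanding, the t-coefficient is −2ah = 4h; matching it to the data gives h = -3, and then k = 7.
So u(t) = -2(t + 3)² + 7.
u(-7) = -2·(-4)² + 7 = -25.

-25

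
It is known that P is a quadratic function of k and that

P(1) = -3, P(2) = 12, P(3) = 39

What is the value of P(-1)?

3

Write P(k) = ak² + bk + c; the 3 given values yield a linear system in the 3 coefficients.
Solving, P(k) = 6k² - 3k - 6.
Then P(-1) = 3.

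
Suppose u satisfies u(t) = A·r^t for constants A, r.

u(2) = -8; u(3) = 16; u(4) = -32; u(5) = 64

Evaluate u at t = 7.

256

Consecutive ratio: 16/(-8) = -2, and -32/16 = -2, so r = -2.
Then A·(-2)^2 = -8 gives A = -2, and u(t) = -2·(-2)^t.
u(7) = -2·(-2)^7 = 256.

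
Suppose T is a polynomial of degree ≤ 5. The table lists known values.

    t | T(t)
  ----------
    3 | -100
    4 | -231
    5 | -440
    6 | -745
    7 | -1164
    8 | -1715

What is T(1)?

First differences: -131, -209, -305, -419, -551. Second differences: -78, -96, -114, -132. Third differences: -18, -18, -18.
Level-3 differences are constant, so T has degree 3.
Fitting a degree-3 polynomial gives T(t) = -3t³ - 3t² + t + 5.
Then T(1) = 0.

0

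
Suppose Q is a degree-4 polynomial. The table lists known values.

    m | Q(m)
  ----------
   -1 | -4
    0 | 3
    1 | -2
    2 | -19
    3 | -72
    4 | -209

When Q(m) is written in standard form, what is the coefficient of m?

Write Q(m) = am^4 + bm³ + cm² + dm + e; the 6 given values yield a linear system in the 5 coefficients.
Solving, Q(m) = -m^4 + 2m³ - 5m² - m + 3.
The coefficient of m is -1.

-1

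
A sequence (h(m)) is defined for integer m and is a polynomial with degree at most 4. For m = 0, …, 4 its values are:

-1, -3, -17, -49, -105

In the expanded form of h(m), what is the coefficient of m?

2

First differences: -2, -14, -32, -56. Second differences: -12, -18, -24. Third differences: -6, -6.
Level-3 differences are constant, so h has degree 3.
Fitting a degree-3 polynomial gives h(m) = -m³ - 3m² + 2m - 1.
The coefficient of m is 2.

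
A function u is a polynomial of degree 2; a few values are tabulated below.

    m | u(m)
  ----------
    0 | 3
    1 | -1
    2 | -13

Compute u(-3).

-33

Write u(m) = am² + bm + c; the 3 given values yield a linear system in the 3 coefficients.
Solving, u(m) = -4m² + 3.
Then u(-3) = -33.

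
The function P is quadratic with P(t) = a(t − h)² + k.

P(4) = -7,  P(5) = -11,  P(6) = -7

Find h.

First differences -4, 4; second difference 8 = 2a, so a = 4.
Expanding, the t-coefficient is −2ah = -8h; matching it to the data gives h = 5, and then k = -11.
So P(t) = 4(t − 5)² − 11.
Hence h = 5.

5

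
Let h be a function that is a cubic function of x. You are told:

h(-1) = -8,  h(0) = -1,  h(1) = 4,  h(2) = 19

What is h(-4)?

Write h(x) = ax³ + bx² + cx + d; the 4 given values yield a linear system in the 4 coefficients.
Solving, h(x) = 2x³ - x² + 4x - 1.
Then h(-4) = -161.

-161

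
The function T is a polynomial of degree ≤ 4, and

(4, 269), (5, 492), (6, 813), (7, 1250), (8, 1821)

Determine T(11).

First differences: 223, 321, 437, 571. Second differences: 98, 116, 134. Third differences: 18, 18.
Level-3 differences are constant, so T has degree 3.
Fitting a degree-3 polynomial gives T(n) = 3n³ + 4n² + 4n - 3.
Then T(11) = 4518.

4518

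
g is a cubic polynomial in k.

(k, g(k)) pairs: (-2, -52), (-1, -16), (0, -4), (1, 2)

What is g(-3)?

Write g(k) = ak³ + bk² + ck + d; the 4 given values yield a linear system in the 4 coefficients.
Solving, g(k) = 3k³ - 3k² + 6k - 4.
Then g(-3) = -130.

-130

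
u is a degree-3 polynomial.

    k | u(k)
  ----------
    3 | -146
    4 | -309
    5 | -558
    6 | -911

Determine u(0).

Write u(k) = ak³ + bk² + ck + d; the 4 given values yield a linear system in the 4 coefficients.
Solving, u(k) = -3k³ - 7k² - 3k + 7.
Then u(0) = 7.

7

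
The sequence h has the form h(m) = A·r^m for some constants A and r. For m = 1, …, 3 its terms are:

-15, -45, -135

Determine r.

Consecutive ratio: -45/(-15) = 3, and -135/(-45) = 3, so r = 3.
Then A·3^1 = -15 gives A = -5, and h(m) = -5·3^m.

3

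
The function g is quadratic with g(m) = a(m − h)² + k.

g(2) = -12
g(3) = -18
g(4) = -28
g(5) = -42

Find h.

First differences -6, -10, -14; second difference -4 = 2a, so a = -2.
Expanding, the m-coefficient is −2ah = 4h; matching it to the data gives h = 1, and then k = -10.
So g(m) = -2(m − 1)² − 10.
Hence h = 1.

1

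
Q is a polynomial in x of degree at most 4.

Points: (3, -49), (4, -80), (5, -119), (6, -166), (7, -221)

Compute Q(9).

First differences: -31, -39, -47, -55. Second differences: -8, -8, -8.
Level-2 differences are constant, so Q has degree 2.
Fitting a degree-2 polynomial gives Q(x) = -4x² - 3x - 4.
Then Q(9) = -355.

-355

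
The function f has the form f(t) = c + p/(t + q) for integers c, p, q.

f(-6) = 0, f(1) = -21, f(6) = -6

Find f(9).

(f(t) − c)(t + q) = p for each data point; the three points give a linear system in c and q, then p follows.
Solving: c = -3, q = 0, p = -18, so f(t) = -3 − 18/(t + 0).
Then f(9) = -3 − 18/9 = -5.

-5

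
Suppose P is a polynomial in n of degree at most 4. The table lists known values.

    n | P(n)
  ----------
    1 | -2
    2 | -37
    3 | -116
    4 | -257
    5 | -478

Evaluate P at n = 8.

First differences: -35, -79, -141, -221. Second differences: -44, -62, -80. Third differences: -18, -18.
Level-3 differences are constant, so P has degree 3.
Fitting a degree-3 polynomial gives P(n) = -3n³ - 4n² - 2n + 7.
Then P(8) = -1801.

-1801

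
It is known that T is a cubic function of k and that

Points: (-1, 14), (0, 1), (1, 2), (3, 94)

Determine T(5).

386

Write T(k) = ak³ + bk² + ck + d; the 4 given values yield a linear system in the 4 coefficients.
Solving, T(k) = 2k³ + 7k² - 8k + 1.
Then T(5) = 386.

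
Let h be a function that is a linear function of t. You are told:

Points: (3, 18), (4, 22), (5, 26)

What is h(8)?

First differences: 4, 4.
Level-1 differences are constant, so h has degree 1.
Fitting a degree-1 polynomial gives h(t) = 4t + 6.
Then h(8) = 38.

38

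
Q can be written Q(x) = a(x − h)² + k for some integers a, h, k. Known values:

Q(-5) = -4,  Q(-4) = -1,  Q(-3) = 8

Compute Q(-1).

44

First differences 3, 9; second difference 6 = 2a, so a = 3.
Expanding, the x-coefficient is −2ah = -6h; matching it to the data gives h = -5, and then k = -4.
So Q(x) = 3(x + 5)² − 4.
Q(-1) = 3·4² − 4 = 44.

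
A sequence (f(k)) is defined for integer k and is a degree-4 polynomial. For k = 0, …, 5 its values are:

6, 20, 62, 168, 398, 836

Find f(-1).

8

First differences: 14, 42, 106, 230, 438. Second differences: 28, 64, 124, 208. Third differences: 36, 60, 84. Fourth differences: 24, 24.
Level-4 differences are constant, so f has degree 4.
Fitting a degree-4 polynomial gives f(k) = k^4 + 7k² + 6k + 6.
Then f(-1) = 8.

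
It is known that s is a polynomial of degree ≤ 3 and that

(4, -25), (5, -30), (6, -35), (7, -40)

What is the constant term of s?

-5

First differences: -5, -5, -5.
Level-1 differences are constant, so s has degree 1.
Fitting a degree-1 polynomial gives s(k) = -5k - 5.
The constant term is s(0) = -5.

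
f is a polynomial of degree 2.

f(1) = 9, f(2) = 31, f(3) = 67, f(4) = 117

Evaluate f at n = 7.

First differences: 22, 36, 50. Second differences: 14, 14.
Level-2 differences are constant, so f has degree 2.
Fitting a degree-2 polynomial gives f(n) = 7n² + n + 1.
Then f(7) = 351.

351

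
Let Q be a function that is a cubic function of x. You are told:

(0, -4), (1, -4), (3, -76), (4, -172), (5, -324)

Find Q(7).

-844

Write Q(x) = ax³ + bx² + cx + d; the 5 given values yield a linear system in the 4 coefficients.
Solving, Q(x) = -2x³ - 4x² + 6x - 4.
Then Q(7) = -844.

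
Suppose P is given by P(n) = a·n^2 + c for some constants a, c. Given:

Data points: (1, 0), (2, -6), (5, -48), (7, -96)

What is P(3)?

-16

From P(1) = 0 and P(2) = -6: 1a + c = 0 and 4a + c = -6.
Subtracting: 3a = -6, so a = -2; then c = 0 − (-2)·1 = 2.
So P(n) = -2n² + 2, and P(3) = -16.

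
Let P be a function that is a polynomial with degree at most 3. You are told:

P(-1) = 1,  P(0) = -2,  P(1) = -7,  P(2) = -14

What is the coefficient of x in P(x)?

First differences: -3, -5, -7. Second differences: -2, -2.
Level-2 differences are constant, so P has degree 2.
Fitting a degree-2 polynomial gives P(x) = -x² - 4x - 2.
The coefficient of x is -4.

-4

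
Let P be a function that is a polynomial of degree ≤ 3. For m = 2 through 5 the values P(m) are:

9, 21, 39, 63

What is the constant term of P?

First differences: 12, 18, 24. Second differences: 6, 6.
Level-2 differences are constant, so P has degree 2.
Fitting a degree-2 polynomial gives P(m) = 3m² - 3m + 3.
The constant term is P(0) = 3.

3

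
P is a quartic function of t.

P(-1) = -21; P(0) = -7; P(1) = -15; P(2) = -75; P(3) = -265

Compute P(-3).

-235

Write P(t) = at^4 + bt³ + ct² + dt + e; the 5 given values yield a linear system in the 5 coefficients.
Solving, P(t) = -2t^4 - t³ - 9t² + 4t - 7.
Then P(-3) = -235.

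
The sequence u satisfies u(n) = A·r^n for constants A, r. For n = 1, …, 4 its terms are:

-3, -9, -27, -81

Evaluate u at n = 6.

Consecutive ratio: -9/(-3) = 3, and -27/(-9) = 3, so r = 3.
Then A·3^1 = -3 gives A = -1, and u(n) = -1·3^n.
u(6) = -1·3^6 = -729.

-729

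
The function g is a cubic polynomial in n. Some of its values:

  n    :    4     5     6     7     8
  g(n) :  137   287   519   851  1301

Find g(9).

First differences: 150, 232, 332, 450. Second differences: 82, 100, 118. Third differences: 18, 18.
Level-3 differences are constant, so g has degree 3.
Extending the table by one column gives the next first difference 586, so g(9) = 1301 + 586 = 1887.

1887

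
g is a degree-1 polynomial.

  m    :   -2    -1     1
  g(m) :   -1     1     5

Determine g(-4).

Write g(m) = am + b; the 3 given values yield a linear system in the 2 coefficients.
Solving, g(m) = 2m + 3.
Then g(-4) = -5.

-5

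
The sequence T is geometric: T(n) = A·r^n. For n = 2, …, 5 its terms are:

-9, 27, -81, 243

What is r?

Consecutive ratio: 27/(-9) = -3, and -81/27 = -3, so r = -3.
Then A·(-3)^2 = -9 gives A = -1, and T(n) = -1·(-3)^n.

-3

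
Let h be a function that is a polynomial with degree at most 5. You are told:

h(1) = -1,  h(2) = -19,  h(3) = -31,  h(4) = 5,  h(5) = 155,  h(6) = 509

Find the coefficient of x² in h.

-4

First differences: -18, -12, 36, 150, 354. Second differences: 6, 48, 114, 204. Third differences: 42, 66, 90. Fourth differences: 24, 24.
Level-4 differences are constant, so h has degree 4.
Fitting a degree-4 polynomial gives h(x) = x^4 - 3x³ - 4x² + 5.
The coefficient of x² is -4.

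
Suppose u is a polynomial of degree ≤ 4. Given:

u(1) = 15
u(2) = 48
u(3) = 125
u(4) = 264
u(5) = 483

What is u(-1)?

9

First differences: 33, 77, 139, 219. Second differences: 44, 62, 80. Third differences: 18, 18.
Level-3 differences are constant, so u has degree 3.
Fitting a degree-3 polynomial gives u(n) = 3n³ + 4n² + 8.
Then u(-1) = 9.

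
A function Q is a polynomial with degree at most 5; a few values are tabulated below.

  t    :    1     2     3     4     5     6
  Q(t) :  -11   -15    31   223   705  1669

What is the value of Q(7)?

3355

First differences: -4, 46, 192, 482, 964. Second differences: 50, 146, 290, 482. Third differences: 96, 144, 192. Fourth differences: 48, 48.
Level-4 differences are constant, so Q has degree 4.
Fitting a degree-4 polynomial gives Q(t) = 2t^4 - 4t³ - t² - 3t - 5.
Then Q(7) = 3355.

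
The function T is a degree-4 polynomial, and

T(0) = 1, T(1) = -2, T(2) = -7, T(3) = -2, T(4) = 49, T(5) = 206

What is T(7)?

1198

First differences: -3, -5, 5, 51, 157. Second differences: -2, 10, 46, 106. Third differences: 12, 36, 60. Fourth differences: 24, 24.
Level-4 differences are constant, so T has degree 4.
Fitting a degree-4 polynomial gives T(k) = k^4 - 4k³ + 4k² - 4k + 1.
Then T(7) = 1198.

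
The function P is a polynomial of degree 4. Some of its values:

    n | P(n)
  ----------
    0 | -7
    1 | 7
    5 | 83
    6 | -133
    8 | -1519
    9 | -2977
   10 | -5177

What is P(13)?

Write P(n) = an^4 + bn³ + cn² + dn + e; the 7 given values yield a linear system in the 5 coefficients.
Solving, P(n) = -n^4 + 4n³ + 8n² + 3n - 7.
Then P(13) = -18389.

-18389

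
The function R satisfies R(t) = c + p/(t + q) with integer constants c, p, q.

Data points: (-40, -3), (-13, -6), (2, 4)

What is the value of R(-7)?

-14

(R(t) − c)(t + q) = p for each data point; the three points give a linear system in c and q, then p follows.
Solving: c = -2, q = 4, p = 36, so R(t) = -2 + 36/(t + 4).
Then R(-7) = -2 + 36/(-3) = -14.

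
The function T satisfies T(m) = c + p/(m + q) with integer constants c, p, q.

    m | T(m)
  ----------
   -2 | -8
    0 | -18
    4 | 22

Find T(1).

(T(m) − c)(m + q) = p for each data point; the three points give a linear system in c and q, then p follows.
Solving: c = 2, q = -2, p = 40, so T(m) = 2 + 40/(m − 2).
Then T(1) = 2 + 40/(-1) = -38.

-38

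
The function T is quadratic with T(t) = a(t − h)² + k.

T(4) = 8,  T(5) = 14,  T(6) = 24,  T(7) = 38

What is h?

3

First differences 6, 10, 14; second difference 4 = 2a, so a = 2.
Expanding, the t-coefficient is −2ah = -4h; matching it to the data gives h = 3, and then k = 6.
So T(t) = 2(t − 3)² + 6.
Hence h = 3.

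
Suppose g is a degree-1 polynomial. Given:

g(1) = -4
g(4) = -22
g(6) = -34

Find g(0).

Write g(m) = am + b; the 3 given values yield a linear system in the 2 coefficients.
Solving, g(m) = -6m + 2.
Then g(0) = 2.

2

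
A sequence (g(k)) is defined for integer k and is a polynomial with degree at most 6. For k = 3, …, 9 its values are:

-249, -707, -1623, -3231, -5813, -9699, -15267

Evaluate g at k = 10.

Write g(k) = ak^6 + bk^5 + ck^4 + dk³ + ek² + pk + q; the 7 given values yield a linear system in the 7 coefficients.
Solving, the top 2 coefficients vanish, and g(k) = -2k^4 - 3k³ + k² - 4k - 3.
Then g(10) = -22943.

-22943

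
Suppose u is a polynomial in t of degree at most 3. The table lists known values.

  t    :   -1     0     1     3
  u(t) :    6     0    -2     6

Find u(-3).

30

Write u(t) = at³ + bt² + ct + d; the 4 given values yield a linear system in the 4 coefficients.
Solving, the leading coefficient vanishes, and u(t) = 2t² - 4t.
Then u(-3) = 30.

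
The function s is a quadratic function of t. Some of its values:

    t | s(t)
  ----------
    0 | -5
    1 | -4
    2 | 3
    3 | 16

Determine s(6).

91

Write s(t) = at² + bt + c; the 4 given values yield a linear system in the 3 coefficients.
Solving, s(t) = 3t² - 2t - 5.
Then s(6) = 91.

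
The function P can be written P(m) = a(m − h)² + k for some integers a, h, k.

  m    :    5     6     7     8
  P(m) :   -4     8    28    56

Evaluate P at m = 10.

First differences 12, 20, 28; second difference 8 = 2a, so a = 4.
Expanding, the m-coefficient is −2ah = -8h; matching it to the data gives h = 4, and then k = -8.
So P(m) = 4(m − 4)² − 8.
P(10) = 4·6² − 8 = 136.

136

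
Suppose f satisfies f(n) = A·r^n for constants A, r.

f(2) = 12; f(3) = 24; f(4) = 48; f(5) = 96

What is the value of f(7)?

Consecutive ratio: 24/12 = 2, and 48/24 = 2, so r = 2.
Then A·2^2 = 12 gives A = 3, and f(n) = 3·2^n.
f(7) = 3·2^7 = 384.

384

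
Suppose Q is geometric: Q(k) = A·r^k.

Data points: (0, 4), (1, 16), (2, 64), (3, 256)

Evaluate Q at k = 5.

4096

Consecutive ratio: 16/4 = 4, and 64/16 = 4, so r = 4.
Then A·4^0 = 4 gives A = 4, and Q(k) = 4·4^k.
Q(5) = 4·4^5 = 4096.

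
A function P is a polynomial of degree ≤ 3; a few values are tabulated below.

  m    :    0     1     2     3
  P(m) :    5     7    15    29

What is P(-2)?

First differences: 2, 8, 14. Second differences: 6, 6.
Level-2 differences are constant, so P has degree 2.
Fitting a degree-2 polynomial gives P(m) = 3m² - m + 5.
Then P(-2) = 19.

19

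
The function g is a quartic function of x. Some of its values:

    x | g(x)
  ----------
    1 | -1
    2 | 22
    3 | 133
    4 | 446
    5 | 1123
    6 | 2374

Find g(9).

12391

First differences: 23, 111, 313, 677, 1251. Second differences: 88, 202, 364, 574. Third differences: 114, 162, 210. Fourth differences: 48, 48.
Level-4 differences are constant, so g has degree 4.
Fitting a degree-4 polynomial gives g(x) = 2x^4 - x³ - 2.
Then g(9) = 12391.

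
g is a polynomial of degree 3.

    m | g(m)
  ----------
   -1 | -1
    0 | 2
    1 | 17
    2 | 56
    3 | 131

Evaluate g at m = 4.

First differences: 3, 15, 39, 75. Second differences: 12, 24, 36. Third differences: 12, 12.
Level-3 differences are constant, so g has degree 3.
Fitting a degree-3 polynomial gives g(m) = 2m³ + 6m² + 7m + 2.
Then g(4) = 254.

254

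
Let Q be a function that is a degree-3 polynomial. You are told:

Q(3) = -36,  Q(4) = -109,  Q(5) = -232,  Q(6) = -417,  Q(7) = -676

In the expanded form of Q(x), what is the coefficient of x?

8

First differences: -73, -123, -185, -259. Second differences: -50, -62, -74. Third differences: -12, -12.
Level-3 differences are constant, so Q has degree 3.
Fitting a degree-3 polynomial gives Q(x) = -2x³ - x² + 8x + 3.
The coefficient of x is 8.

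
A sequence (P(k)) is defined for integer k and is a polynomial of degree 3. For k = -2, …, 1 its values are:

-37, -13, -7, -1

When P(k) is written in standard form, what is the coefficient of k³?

Write P(k) = ak³ + bk² + ck + d; the 4 given values yield a linear system in the 4 coefficients.
Solving, P(k) = 3k³ + 3k - 7.
The coefficient of k³ is 3.

3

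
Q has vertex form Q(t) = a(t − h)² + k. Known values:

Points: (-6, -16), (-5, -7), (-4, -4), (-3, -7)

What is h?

First differences 9, 3, -3; second difference -6 = 2a, so a = -3.
Expanding, the t-coefficient is −2ah = 6h; matching it to the data gives h = -4, and then k = -4.
So Q(t) = -3(t + 4)² − 4.
Hence h = -4.

-4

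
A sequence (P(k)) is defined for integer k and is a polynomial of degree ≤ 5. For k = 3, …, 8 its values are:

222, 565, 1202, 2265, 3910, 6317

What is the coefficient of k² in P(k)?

Write P(k) = ak^5 + bk^4 + ck³ + dk² + ek + p; the 6 given values yield a linear system in the 6 coefficients.
Solving, the leading coefficient vanishes, and P(k) = k^4 + 4k³ + 2k² + 6k - 3.
The coefficient of k² is 2.

2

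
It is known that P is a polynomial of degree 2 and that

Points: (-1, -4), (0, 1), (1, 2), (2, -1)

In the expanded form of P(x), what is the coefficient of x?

First differences: 5, 1, -3. Second differences: -4, -4.
Level-2 differences are constant, so P has degree 2.
Fitting a degree-2 polynomial gives P(x) = -2x² + 3x + 1.
The coefficient of x is 3.

3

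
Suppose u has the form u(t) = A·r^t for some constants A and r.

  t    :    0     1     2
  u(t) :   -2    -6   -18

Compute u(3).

-54

Consecutive ratio: -6/(-2) = 3, and -18/(-6) = 3, so r = 3.
Then A·3^0 = -2 gives A = -2, and u(t) = -2·3^t.
u(3) = -2·3^3 = -54.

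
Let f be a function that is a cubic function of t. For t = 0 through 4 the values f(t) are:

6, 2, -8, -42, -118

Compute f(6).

Write f(t) = at³ + bt² + ct + d; the 5 given values yield a linear system in the 4 coefficients.
Solving, f(t) = -3t³ + 6t² - 7t + 6.
Then f(6) = -468.

-468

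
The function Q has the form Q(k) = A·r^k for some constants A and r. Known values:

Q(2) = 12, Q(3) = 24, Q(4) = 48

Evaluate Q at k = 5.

96

Consecutive ratio: 24/12 = 2, and 48/24 = 2, so r = 2.
Then A·2^2 = 12 gives A = 3, and Q(k) = 3·2^k.
Q(5) = 3·2^5 = 96.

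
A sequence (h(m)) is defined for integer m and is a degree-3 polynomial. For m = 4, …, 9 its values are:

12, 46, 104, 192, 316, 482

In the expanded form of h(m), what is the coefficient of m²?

-3

Write h(m) = am³ + bm² + cm + d; the 6 given values yield a linear system in the 4 coefficients.
Solving, h(m) = m³ - 3m² - 4.
The coefficient of m² is -3.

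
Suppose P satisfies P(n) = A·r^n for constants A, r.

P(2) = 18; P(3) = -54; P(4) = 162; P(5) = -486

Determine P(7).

Consecutive ratio: -54/18 = -3, and 162/(-54) = -3, so r = -3.
Then A·(-3)^2 = 18 gives A = 2, and P(n) = 2·(-3)^n.
P(7) = 2·(-3)^7 = -4374.

-4374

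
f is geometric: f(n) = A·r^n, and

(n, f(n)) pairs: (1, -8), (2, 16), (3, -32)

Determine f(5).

Consecutive ratio: 16/(-8) = -2, and -32/16 = -2, so r = -2.
Then A·(-2)^1 = -8 gives A = 4, and f(n) = 4·(-2)^n.
f(5) = 4·(-2)^5 = -128.

-128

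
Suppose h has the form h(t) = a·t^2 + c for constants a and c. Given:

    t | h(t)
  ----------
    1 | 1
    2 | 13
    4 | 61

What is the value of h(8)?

253

From h(1) = 1 and h(2) = 13: 1a + c = 1 and 4a + c = 13.
Subtracting: 3a = 12, so a = 4; then c = 1 − 4·1 = -3.
So h(t) = 4t² − 3, and h(8) = 253.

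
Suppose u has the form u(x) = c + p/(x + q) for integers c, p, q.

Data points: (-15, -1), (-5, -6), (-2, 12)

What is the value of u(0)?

(u(x) − c)(x + q) = p for each data point; the three points give a linear system in c and q, then p follows.
Solving: c = 0, q = 3, p = 12, so u(x) = 12/(x + 3).
Then u(0) = 0 + 12/3 = 4.

4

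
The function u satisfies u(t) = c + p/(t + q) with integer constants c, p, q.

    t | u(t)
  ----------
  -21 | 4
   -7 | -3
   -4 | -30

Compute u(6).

(u(t) − c)(t + q) = p for each data point; the three points give a linear system in c and q, then p follows.
Solving: c = 6, q = 3, p = 36, so u(t) = 6 + 36/(t + 3).
Then u(6) = 6 + 36/9 = 10.

10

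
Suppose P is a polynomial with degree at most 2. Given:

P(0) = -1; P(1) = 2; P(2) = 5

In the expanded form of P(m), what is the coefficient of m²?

Write P(m) = am² + bm + c; the 3 given values yield a linear system in the 3 coefficients.
Solving, the leading coefficient vanishes, and P(m) = 3m - 1.
The coefficient of m² is 0.

0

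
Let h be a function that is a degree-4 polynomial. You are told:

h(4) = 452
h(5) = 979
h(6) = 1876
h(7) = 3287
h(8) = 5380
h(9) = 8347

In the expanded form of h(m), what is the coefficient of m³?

First differences: 527, 897, 1411, 2093, 2967. Second differences: 370, 514, 682, 874. Third differences: 144, 168, 192. Fourth differences: 24, 24.
Level-4 differences are constant, so h has degree 4.
Fitting a degree-4 polynomial gives h(m) = m^4 + 2m³ + 4m² + 4.
The coefficient of m³ is 2.

2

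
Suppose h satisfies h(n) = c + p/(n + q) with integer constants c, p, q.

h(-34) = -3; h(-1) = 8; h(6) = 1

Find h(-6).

-17

(h(n) − c)(n + q) = p for each data point; the three points give a linear system in c and q, then p follows.
Solving: c = -2, q = 4, p = 30, so h(n) = -2 + 30/(n + 4).
Then h(-6) = -2 + 30/(-2) = -17.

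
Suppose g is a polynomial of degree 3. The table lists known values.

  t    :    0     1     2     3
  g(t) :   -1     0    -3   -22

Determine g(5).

Write g(t) = at³ + bt² + ct + d; the 4 given values yield a linear system in the 4 coefficients.
Solving, g(t) = -2t³ + 4t² - t - 1.
Then g(5) = -156.

-156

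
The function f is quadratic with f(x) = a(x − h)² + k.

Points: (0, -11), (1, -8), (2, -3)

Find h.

-1

First differences 3, 5; second difference 2 = 2a, so a = 1.
Expanding, the x-coefficient is −2ah = -2h; matching it to the data gives h = -1, and then k = -12.
So f(x) = 1(x + 1)² − 12.
Hence h = -1.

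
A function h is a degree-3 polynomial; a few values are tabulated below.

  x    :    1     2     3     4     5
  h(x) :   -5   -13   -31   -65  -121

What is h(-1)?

First differences: -8, -18, -34, -56. Second differences: -10, -16, -22. Third differences: -6, -6.
Level-3 differences are constant, so h has degree 3.
Fitting a degree-3 polynomial gives h(x) = -x³ + x² - 4x - 1.
Then h(-1) = 5.

5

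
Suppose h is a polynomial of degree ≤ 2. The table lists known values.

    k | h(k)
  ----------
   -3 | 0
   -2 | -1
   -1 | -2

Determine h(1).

Write h(k) = ak² + bk + c; the 3 given values yield a linear system in the 3 coefficients.
Solving, the leading coefficient vanishes, and h(k) = -k - 3.
Then h(1) = -4.

-4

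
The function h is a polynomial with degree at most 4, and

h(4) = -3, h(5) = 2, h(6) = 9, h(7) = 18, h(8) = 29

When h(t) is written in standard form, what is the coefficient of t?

First differences: 5, 7, 9, 11. Second differences: 2, 2, 2.
Level-2 differences are constant, so h has degree 2.
Fitting a degree-2 polynomial gives h(t) = t² - 4t - 3.
The coefficient of t is -4.

-4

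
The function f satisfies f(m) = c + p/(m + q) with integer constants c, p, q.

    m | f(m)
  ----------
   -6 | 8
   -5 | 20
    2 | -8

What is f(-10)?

(f(m) − c)(m + q) = p for each data point; the three points give a linear system in c and q, then p follows.
Solving: c = -4, q = 4, p = -24, so f(m) = -4 − 24/(m + 4).
Then f(-10) = -4 − 24/(-6) = 0.

0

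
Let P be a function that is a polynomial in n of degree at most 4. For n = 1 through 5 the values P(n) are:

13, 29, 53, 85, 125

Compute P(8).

293

First differences: 16, 24, 32, 40. Second differences: 8, 8, 8.
Level-2 differences are constant, so P has degree 2.
Fitting a degree-2 polynomial gives P(n) = 4n² + 4n + 5.
Then P(8) = 293.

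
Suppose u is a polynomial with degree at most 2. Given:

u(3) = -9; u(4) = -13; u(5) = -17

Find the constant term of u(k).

3

Write u(k) = ak² + bk + c; the 3 given values yield a linear system in the 3 coefficients.
Solving, the leading coefficient vanishes, and u(k) = -4k + 3.
The constant term is u(0) = 3.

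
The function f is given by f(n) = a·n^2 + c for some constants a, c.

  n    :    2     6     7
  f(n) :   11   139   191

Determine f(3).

31

From f(2) = 11 and f(6) = 139: 4a + c = 11 and 36a + c = 139.
Subtracting: 32a = 128, so a = 4; then c = 11 − 4·4 = -5.
So f(n) = 4n² − 5, and f(3) = 31.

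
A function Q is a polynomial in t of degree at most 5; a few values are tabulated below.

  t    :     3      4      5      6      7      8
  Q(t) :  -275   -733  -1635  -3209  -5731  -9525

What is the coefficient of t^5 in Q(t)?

0

First differences: -458, -902, -1574, -2522, -3794. Second differences: -444, -672, -948, -1272. Third differences: -228, -276, -324. Fourth differences: -48, -48.
Level-4 differences are constant, so Q has degree 4.
Fitting a degree-4 polynomial gives Q(t) = -2t^4 - 2t³ - 4t² - 6t - 5.
The coefficient of t^5 is 0.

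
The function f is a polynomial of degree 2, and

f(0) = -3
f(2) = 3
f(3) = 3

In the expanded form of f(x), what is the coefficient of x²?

Write f(x) = ax² + bx + c; the 3 given values yield a linear system in the 3 coefficients.
Solving, f(x) = -x² + 5x - 3.
The coefficient of x² is -1.

-1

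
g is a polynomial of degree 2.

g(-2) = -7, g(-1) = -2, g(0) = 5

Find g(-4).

-11

Write g(m) = am² + bm + c; the 3 given values yield a linear system in the 3 coefficients.
Solving, g(m) = m² + 8m + 5.
Then g(-4) = -11.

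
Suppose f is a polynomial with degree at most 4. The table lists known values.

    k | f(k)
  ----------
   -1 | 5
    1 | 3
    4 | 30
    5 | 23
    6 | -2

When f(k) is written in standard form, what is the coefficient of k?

Write f(k) = ak^4 + bk³ + ck² + dk + e; the 5 given values yield a linear system in the 5 coefficients.
Solving, the leading coefficient vanishes, and f(k) = -k³ + 6k² - 2.
The coefficient of k is 0.

0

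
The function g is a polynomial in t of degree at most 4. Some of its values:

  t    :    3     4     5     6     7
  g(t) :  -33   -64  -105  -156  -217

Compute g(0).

First differences: -31, -41, -51, -61. Second differences: -10, -10, -10.
Level-2 differences are constant, so g has degree 2.
Fitting a degree-2 polynomial gives g(t) = -5t² + 4t.
Then g(0) = 0.

0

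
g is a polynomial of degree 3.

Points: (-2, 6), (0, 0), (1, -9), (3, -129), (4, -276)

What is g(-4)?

116

Write g(n) = an³ + bn² + cn + d; the 5 given values yield a linear system in the 4 coefficients.
Solving, g(n) = -3n³ - 5n² - n.
Then g(-4) = 116.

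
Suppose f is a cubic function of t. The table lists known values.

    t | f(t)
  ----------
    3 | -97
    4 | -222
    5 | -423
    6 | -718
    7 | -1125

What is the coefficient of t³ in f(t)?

First differences: -125, -201, -295, -407. Second differences: -76, -94, -112. Third differences: -18, -18.
Level-3 differences are constant, so f has degree 3.
Fitting a degree-3 polynomial gives f(t) = -3t³ - 2t² + 2.
The coefficient of t³ is -3.

-3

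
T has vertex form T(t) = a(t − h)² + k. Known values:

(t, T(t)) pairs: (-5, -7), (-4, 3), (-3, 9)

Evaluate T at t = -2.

First differences 10, 6; second difference -4 = 2a, so a = -2.
Expanding, the t-coefficient is −2ah = 4h; matching it to the data gives h = -2, and then k = 11.
So T(t) = -2(t + 2)² + 11.
T(-2) = -2·0² + 11 = 11.

11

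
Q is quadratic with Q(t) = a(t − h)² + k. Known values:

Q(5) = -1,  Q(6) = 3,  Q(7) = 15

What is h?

5

First differences 4, 12; second difference 8 = 2a, so a = 4.
Expanding, the t-coefficient is −2ah = -8h; matching it to the data gives h = 5, and then k = -1.
So Q(t) = 4(t − 5)² − 1.
Hence h = 5.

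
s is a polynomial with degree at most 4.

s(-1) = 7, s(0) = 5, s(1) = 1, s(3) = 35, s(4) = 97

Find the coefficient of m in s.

-5

Write s(m) = am^4 + bm³ + cm² + dm + e; the 5 given values yield a linear system in the 5 coefficients.
Solving, the leading coefficient vanishes, and s(m) = 2m³ - m² - 5m + 5.
The coefficient of m is -5.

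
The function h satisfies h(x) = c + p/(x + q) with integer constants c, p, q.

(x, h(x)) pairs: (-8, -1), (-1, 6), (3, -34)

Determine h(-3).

2

(h(x) − c)(x + q) = p for each data point; the three points give a linear system in c and q, then p follows.
Solving: c = -4, q = -2, p = -30, so h(x) = -4 − 30/(x − 2).
Then h(-3) = -4 − 30/(-5) = 2.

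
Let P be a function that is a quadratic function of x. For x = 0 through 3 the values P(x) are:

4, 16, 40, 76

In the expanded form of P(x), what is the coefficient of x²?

6

First differences: 12, 24, 36. Second differences: 12, 12.
Level-2 differences are constant, so P has degree 2.
Fitting a degree-2 polynomial gives P(x) = 6x² + 6x + 4.
The coefficient of x² is 6.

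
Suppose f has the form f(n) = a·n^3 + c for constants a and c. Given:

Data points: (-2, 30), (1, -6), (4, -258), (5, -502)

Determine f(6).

-866

From f(-2) = 30 and f(1) = -6: -8a + c = 30 and 1a + c = -6.
Subtracting: 9a = -36, so a = -4; then c = 30 − (-4)·(-8) = -2.
So f(n) = -4n³ − 2, and f(6) = -866.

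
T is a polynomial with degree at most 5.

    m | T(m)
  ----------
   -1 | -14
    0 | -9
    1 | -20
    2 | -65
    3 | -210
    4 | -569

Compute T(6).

Write T(m) = am^5 + bm^4 + cm³ + dm² + em + p; the 6 given values yield a linear system in the 6 coefficients.
Solving, the leading coefficient vanishes, and T(m) = -2m^4 + m³ - 6m² - 4m - 9.
Then T(6) = -2625.

-2625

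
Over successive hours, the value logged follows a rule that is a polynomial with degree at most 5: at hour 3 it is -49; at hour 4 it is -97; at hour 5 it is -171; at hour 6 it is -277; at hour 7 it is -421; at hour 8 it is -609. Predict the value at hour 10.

Write the value at x as T(x).
First differences: -48, -74, -106, -144, -188. Second differences: -26, -32, -38, -44. Third differences: -6, -6, -6.
Level-3 differences are constant, so T has degree 3.
Fitting a degree-3 polynomial gives T(x) = -x³ - x² - 4x - 1.
Then T(10) = -1141.

-1141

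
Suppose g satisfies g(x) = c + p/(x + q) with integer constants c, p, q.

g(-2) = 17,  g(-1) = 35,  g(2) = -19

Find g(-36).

0

(g(x) − c)(x + q) = p for each data point; the three points give a linear system in c and q, then p follows.
Solving: c = -1, q = 0, p = -36, so g(x) = -1 − 36/(x + 0).
Then g(-36) = -1 − 36/(-36) = 0.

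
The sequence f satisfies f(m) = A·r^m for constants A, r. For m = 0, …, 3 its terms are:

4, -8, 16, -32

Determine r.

-2

Consecutive ratio: -8/4 = -2, and 16/(-8) = -2, so r = -2.
Then A·(-2)^0 = 4 gives A = 4, and f(m) = 4·(-2)^m.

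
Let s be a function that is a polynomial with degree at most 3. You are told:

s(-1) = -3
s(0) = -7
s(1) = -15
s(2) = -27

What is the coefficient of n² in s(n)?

-2

Write s(n) = an³ + bn² + cn + d; the 4 given values yield a linear system in the 4 coefficients.
Solving, the leading coefficient vanishes, and s(n) = -2n² - 6n - 7.
The coefficient of n² is -2.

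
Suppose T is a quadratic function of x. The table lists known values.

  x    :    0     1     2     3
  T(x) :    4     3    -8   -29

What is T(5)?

-101

First differences: -1, -11, -21. Second differences: -10, -10.
Level-2 differences are constant, so T has degree 2.
Fitting a degree-2 polynomial gives T(x) = -5x² + 4x + 4.
Then T(5) = -101.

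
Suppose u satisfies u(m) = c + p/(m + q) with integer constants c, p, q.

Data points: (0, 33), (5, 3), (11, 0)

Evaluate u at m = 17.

-1

(u(m) − c)(m + q) = p for each data point; the three points give a linear system in c and q, then p follows.
Solving: c = -3, q = 1, p = 36, so u(m) = -3 + 36/(m + 1).
Then u(17) = -3 + 36/18 = -1.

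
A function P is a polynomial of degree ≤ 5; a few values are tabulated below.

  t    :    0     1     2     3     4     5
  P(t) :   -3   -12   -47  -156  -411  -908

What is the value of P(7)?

First differences: -9, -35, -109, -255, -497. Second differences: -26, -74, -146, -242. Third differences: -48, -72, -96. Fourth differences: -24, -24.
Level-4 differences are constant, so P has degree 4.
Fitting a degree-4 polynomial gives P(t) = -t^4 - 2t³ - 6t - 3.
Then P(7) = -3132.

-3132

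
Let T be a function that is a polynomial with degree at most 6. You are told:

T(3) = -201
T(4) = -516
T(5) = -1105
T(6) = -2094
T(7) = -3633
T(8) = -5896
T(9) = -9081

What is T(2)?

First differences: -315, -589, -989, -1539, -2263, -3185. Second differences: -274, -400, -550, -724, -922. Third differences: -126, -150, -174, -198. Fourth differences: -24, -24, -24.
Level-4 differences are constant, so T has degree 4.
Fitting a degree-4 polynomial gives T(n) = -n^4 - 3n³ - 4n² - n.
Then T(2) = -58.

-58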